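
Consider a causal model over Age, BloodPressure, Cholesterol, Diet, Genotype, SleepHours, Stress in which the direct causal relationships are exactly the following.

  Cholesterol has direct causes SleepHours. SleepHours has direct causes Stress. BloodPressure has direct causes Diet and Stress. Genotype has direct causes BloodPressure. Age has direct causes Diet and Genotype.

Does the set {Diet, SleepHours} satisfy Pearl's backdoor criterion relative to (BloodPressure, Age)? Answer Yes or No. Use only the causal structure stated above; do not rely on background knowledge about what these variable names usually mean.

Backdoor paths from BloodPressure to Age (paths whose first edge points into BloodPressure):
  P1: BloodPressure <- Diet -> Age
Condition 1 (no descendant of BloodPressure in the set): holds — descendants of BloodPressure are {Age, Genotype}; none are in {Diet, SleepHours}.
Condition 2 (every backdoor path blocked by {Diet, SleepHours}):
  P1: blocked at fork node Diet ∈ conditioning set.
{Diet, SleepHours} satisfies the backdoor criterion.

Yes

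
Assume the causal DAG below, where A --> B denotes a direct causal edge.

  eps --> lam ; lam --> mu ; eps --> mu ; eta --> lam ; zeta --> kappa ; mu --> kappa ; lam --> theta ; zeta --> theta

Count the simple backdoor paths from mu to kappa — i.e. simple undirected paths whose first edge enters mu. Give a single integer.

A backdoor path from mu to kappa is any simple undirected path whose first edge points into mu (i.e. leaves mu via a parent).
Parents of mu: {eps, lam}.
Enumerating:
  P1: mu <- eps -> lam -> theta <- zeta -> kappa
  P2: mu <- lam -> theta <- zeta -> kappa
That exhausts the simple backdoor paths. Count: 2.

2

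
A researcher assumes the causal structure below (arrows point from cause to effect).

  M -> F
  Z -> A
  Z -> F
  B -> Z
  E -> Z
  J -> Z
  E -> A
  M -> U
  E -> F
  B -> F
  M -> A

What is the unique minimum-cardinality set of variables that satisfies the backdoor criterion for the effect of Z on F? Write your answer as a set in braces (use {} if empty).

Variables eligible for adjustment (non-descendants of Z, excluding Z and F): {B, E, J, M, U}.
Backdoor paths from Z to F:
  P1: Z <- B -> F
  P2: Z <- E -> A <- M -> F
  P3: Z <- E -> F
The empty set is not sufficient: P1 (Z <- B -> F) has no collider blocking it and no conditioned non-collider, so it is open.
Try {B, E}:
  P1: blocked at fork node B ∈ conditioning set.
  P2: blocked at fork node E ∈ conditioning set.
  P3: blocked at fork node E ∈ conditioning set.
{B, E} contains no descendant of Z and blocks every backdoor path.
Every element of {B, E} is needed (dropping B leaves P1 open; dropping E leaves P3 open), so no proper subset is valid.
Among all size-2 subsets of the eligible variables, only {B, E} blocks every backdoor path, so it is the unique smallest valid adjustment set.

{B, E}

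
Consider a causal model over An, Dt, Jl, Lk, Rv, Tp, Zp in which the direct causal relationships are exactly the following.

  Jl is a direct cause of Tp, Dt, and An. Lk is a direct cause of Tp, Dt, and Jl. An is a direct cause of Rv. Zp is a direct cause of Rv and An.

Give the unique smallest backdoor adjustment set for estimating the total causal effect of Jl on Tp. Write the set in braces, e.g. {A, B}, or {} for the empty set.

{Lk}

Variables eligible for adjustment (non-descendants of Jl, excluding Jl and Tp): {Lk, Zp}.
Backdoor paths from Jl to Tp:
  P1: Jl <- Lk -> Tp
The empty set is not sufficient: P1 (Jl <- Lk -> Tp) has no collider blocking it and no conditioned non-collider, so it is open.
Try {Lk}:
  P1: blocked at fork node Lk ∈ conditioning set.
{Lk} contains no descendant of Jl and blocks every backdoor path.
No other singleton works — e.g. {Zp} leaves P1 open — so {Lk} is the unique smallest valid adjustment set.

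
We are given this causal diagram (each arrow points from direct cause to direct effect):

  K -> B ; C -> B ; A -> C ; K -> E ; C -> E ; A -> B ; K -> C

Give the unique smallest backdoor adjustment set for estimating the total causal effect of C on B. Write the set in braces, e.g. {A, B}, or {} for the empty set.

Variables eligible for adjustment (non-descendants of C, excluding C and B): {A, K}.
Backdoor paths from C to B:
  P1: C <- A -> B
  P2: C <- K -> B
The empty set is not sufficient: P1 (C <- A -> B) has no collider blocking it and no conditioned non-collider, so it is open.
Try {A, K}:
  P1: blocked at fork node A ∈ conditioning set.
  P2: blocked at fork node K ∈ conditioning set.
{A, K} contains no descendant of C and blocks every backdoor path.
Every element of {A, K} is needed (dropping A leaves P1 open; dropping K leaves P2 open), so no proper subset is valid.
Among all size-2 subsets of the eligible variables, only {A, K} blocks every backdoor path, so it is the unique smallest valid adjustment set.

{A, K}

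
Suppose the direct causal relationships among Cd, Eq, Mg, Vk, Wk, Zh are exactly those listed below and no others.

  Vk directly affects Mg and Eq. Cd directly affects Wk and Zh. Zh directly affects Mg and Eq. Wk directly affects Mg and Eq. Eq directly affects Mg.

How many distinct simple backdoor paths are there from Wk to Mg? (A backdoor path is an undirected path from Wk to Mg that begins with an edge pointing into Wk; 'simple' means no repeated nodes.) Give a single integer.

A backdoor path from Wk to Mg is any simple undirected path whose first edge points into Wk (i.e. leaves Wk via a parent).
Parents of Wk: {Cd}.
Enumerating:
  P1: Wk <- Cd -> Zh -> Eq <- Vk -> Mg
  P2: Wk <- Cd -> Zh -> Eq -> Mg
  P3: Wk <- Cd -> Zh -> Mg
That exhausts the simple backdoor paths. Count: 3.

3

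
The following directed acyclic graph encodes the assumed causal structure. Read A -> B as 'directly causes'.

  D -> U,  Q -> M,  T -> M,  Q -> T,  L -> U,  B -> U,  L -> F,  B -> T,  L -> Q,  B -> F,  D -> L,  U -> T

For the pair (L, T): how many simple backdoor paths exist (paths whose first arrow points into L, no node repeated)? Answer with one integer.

2

A backdoor path from L to T is any simple undirected path whose first edge points into L (i.e. leaves L via a parent).
Parents of L: {D}.
Enumerating:
  P1: L <- D -> U <- B -> T
  P2: L <- D -> U -> T
That exhausts the simple backdoor paths. Count: 2.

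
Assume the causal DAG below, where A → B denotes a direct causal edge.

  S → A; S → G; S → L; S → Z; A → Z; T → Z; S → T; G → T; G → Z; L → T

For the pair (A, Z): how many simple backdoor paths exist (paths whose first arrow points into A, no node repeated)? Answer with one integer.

A backdoor path from A to Z is any simple undirected path whose first edge points into A (i.e. leaves A via a parent).
Parents of A: {S}.
Enumerating:
  P1: A <- S -> G -> T -> Z
  P2: A <- S -> G -> Z
  P3: A <- S -> L -> T <- G -> Z
  P4: A <- S -> L -> T -> Z
  P5: A <- S -> T <- G -> Z
  P6: A <- S -> T -> Z
  P7: A <- S -> Z
That exhausts the simple backdoor paths. Count: 7.

7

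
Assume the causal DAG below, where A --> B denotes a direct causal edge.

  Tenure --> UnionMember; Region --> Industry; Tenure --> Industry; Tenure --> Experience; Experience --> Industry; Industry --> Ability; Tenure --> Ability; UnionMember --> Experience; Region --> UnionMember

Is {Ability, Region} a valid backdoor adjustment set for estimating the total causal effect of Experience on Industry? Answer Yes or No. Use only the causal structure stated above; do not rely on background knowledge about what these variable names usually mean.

No

Backdoor paths from Experience to Industry (paths whose first edge points into Experience):
  P1: Experience <- Tenure -> UnionMember <- Region -> Industry
  P2: Experience <- Tenure -> Industry
  P3: Experience <- Tenure -> Ability <- Industry
  P4: Experience <- UnionMember <- Region -> Industry
  P5: Experience <- UnionMember <- Tenure -> Industry
  P6: Experience <- UnionMember <- Tenure -> Ability <- Industry
Condition 1 (no descendant of Experience in the set): FAILS — Ability is a descendant of Experience.
Condition 2 (every backdoor path blocked by {Ability, Region}):
  P1: blocked at fork node Region ∈ conditioning set.
  P2: open — no interior node is in the conditioning set.
  P3: open — collider(s) Ability are conditioned on (or have a conditioned descendant) and no non-collider on the path is in the set.
  P4: blocked at fork node Region ∈ conditioning set.
  P5: open — no interior node is in the conditioning set.
  P6: open — collider(s) Ability are conditioned on (or have a conditioned descendant) and no non-collider on the path is in the set.
{Ability, Region} does not satisfy the backdoor criterion.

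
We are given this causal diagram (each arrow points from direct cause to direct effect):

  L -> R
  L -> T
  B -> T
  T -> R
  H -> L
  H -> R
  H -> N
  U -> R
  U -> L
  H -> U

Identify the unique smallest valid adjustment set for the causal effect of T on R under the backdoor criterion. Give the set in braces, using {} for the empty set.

Variables eligible for adjustment (non-descendants of T, excluding T and R): {B, H, L, N, U}.
Backdoor paths from T to R:
  P1: T <- L <- H -> U -> R
  P2: T <- L <- H -> R
  P3: T <- L <- U <- H -> R
  P4: T <- L <- U -> R
  P5: T <- L -> R
The empty set is not sufficient: P1 (T <- L <- H -> U -> R) has no collider blocking it and no conditioned non-collider, so it is open.
Try {L}:
  P1: blocked at chain node L ∈ conditioning set.
  P2: blocked at chain node L ∈ conditioning set.
  P3: blocked at chain node L ∈ conditioning set.
  P4: blocked at chain node L ∈ conditioning set.
  P5: blocked at fork node L ∈ conditioning set.
{L} contains no descendant of T and blocks every backdoor path.
No other singleton works — e.g. {H} leaves P4 open — so {L} is the unique smallest valid adjustment set.

{L}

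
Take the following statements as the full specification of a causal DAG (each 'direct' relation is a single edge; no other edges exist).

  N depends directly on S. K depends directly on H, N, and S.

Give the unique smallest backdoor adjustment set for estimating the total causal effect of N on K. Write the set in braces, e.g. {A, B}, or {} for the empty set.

{S}

Variables eligible for adjustment (non-descendants of N, excluding N and K): {H, S}.
Backdoor paths from N to K:
  P1: N <- S -> K
The empty set is not sufficient: P1 (N <- S -> K) has no collider blocking it and no conditioned non-collider, so it is open.
Try {S}:
  P1: blocked at fork node S ∈ conditioning set.
{S} contains no descendant of N and blocks every backdoor path.
No other singleton works — e.g. {H} leaves P1 open — so {S} is the unique smallest valid adjustment set.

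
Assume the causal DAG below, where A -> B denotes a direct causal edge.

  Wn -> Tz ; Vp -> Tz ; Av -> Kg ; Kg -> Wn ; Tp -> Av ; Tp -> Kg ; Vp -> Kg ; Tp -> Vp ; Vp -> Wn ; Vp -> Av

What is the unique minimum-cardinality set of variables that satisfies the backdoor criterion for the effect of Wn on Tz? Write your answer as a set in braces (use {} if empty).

{Vp}

Variables eligible for adjustment (non-descendants of Wn, excluding Wn and Tz): {Av, Kg, Tp, Vp}.
Backdoor paths from Wn to Tz:
  P1: Wn <- Vp -> Tz
  P2: Wn <- Kg <- Tp -> Vp -> Tz
  P3: Wn <- Kg <- Tp -> Av <- Vp -> Tz
  P4: Wn <- Kg <- Vp -> Tz
  P5: Wn <- Kg <- Av <- Tp -> Vp -> Tz
  P6: Wn <- Kg <- Av <- Vp -> Tz
The empty set is not sufficient: P1 (Wn <- Vp -> Tz) has no collider blocking it and no conditioned non-collider, so it is open.
Try {Vp}:
  P1: blocked at fork node Vp ∈ conditioning set.
  P2: blocked at chain node Vp ∈ conditioning set.
  P3: blocked at collider Av (neither it nor any descendant is in the conditioning set).
  P4: blocked at fork node Vp ∈ conditioning set.
  P5: blocked at chain node Vp ∈ conditioning set.
  P6: blocked at fork node Vp ∈ conditioning set.
{Vp} contains no descendant of Wn and blocks every backdoor path.
No other singleton works — e.g. {Tp} leaves P1 open — so {Vp} is the unique smallest valid adjustment set.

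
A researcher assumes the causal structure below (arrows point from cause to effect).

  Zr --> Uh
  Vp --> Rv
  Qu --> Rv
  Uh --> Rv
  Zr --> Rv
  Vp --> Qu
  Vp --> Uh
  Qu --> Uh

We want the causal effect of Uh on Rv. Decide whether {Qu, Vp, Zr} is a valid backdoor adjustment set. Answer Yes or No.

Backdoor paths from Uh to Rv (paths whose first edge points into Uh):
  P1: Uh <- Zr -> Rv
  P2: Uh <- Vp -> Qu -> Rv
  P3: Uh <- Vp -> Rv
  P4: Uh <- Qu <- Vp -> Rv
  P5: Uh <- Qu -> Rv
Condition 1 (no descendant of Uh in the set): holds — descendants of Uh are {Rv}; none are in {Qu, Vp, Zr}.
Condition 2 (every backdoor path blocked by {Qu, Vp, Zr}):
  P1: blocked at fork node Zr ∈ conditioning set.
  P2: blocked at fork node Vp ∈ conditioning set.
  P3: blocked at fork node Vp ∈ conditioning set.
  P4: blocked at chain node Qu ∈ conditioning set.
  P5: blocked at fork node Qu ∈ conditioning set.
{Qu, Vp, Zr} satisfies the backdoor criterion.

Yes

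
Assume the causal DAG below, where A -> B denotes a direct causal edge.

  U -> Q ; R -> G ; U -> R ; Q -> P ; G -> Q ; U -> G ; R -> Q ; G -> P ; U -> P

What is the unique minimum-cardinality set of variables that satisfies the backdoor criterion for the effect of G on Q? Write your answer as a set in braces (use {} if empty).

{R, U}

Variables eligible for adjustment (non-descendants of G, excluding G and Q): {R, U}.
Backdoor paths from G to Q:
  P1: G <- U -> R -> Q
  P2: G <- U -> Q
  P3: G <- U -> P <- Q
  P4: G <- R <- U -> Q
  P5: G <- R <- U -> P <- Q
  P6: G <- R -> Q
The empty set is not sufficient: P1 (G <- U -> R -> Q) has no collider blocking it and no conditioned non-collider, so it is open.
Try {R, U}:
  P1: blocked at fork node U ∈ conditioning set.
  P2: blocked at fork node U ∈ conditioning set.
  P3: blocked at fork node U ∈ conditioning set.
  P4: blocked at chain node R ∈ conditioning set.
  P5: blocked at chain node R ∈ conditioning set.
  P6: blocked at fork node R ∈ conditioning set.
{R, U} contains no descendant of G and blocks every backdoor path.
Every element of {R, U} is needed (dropping R leaves P6 open; dropping U leaves P2 open), so no proper subset is valid.
Among all size-2 subsets of the eligible variables, only {R, U} blocks every backdoor path, so it is the unique smallest valid adjustment set.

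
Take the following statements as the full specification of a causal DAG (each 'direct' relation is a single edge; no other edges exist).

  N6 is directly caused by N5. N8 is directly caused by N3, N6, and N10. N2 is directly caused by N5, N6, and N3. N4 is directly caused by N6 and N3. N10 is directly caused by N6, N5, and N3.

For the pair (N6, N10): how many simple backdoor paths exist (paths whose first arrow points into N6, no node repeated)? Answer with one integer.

A backdoor path from N6 to N10 is any simple undirected path whose first edge points into N6 (i.e. leaves N6 via a parent).
Parents of N6: {N5}.
Enumerating:
  P1: N6 <- N5 -> N10
  P2: N6 <- N5 -> N2 <- N3 -> N10
  P3: N6 <- N5 -> N2 <- N3 -> N8 <- N10
That exhausts the simple backdoor paths. Count: 3.

3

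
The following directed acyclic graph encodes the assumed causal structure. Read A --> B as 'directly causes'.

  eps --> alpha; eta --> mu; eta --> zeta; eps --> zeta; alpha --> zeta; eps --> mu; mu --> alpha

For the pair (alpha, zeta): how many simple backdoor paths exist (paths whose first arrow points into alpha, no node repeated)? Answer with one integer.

4

A backdoor path from alpha to zeta is any simple undirected path whose first edge points into alpha (i.e. leaves alpha via a parent).
Parents of alpha: {eps, mu}.
Enumerating:
  P1: alpha <- eps -> mu <- eta -> zeta
  P2: alpha <- eps -> zeta
  P3: alpha <- mu <- eps -> zeta
  P4: alpha <- mu <- eta -> zeta
That exhausts the simple backdoor paths. Count: 4.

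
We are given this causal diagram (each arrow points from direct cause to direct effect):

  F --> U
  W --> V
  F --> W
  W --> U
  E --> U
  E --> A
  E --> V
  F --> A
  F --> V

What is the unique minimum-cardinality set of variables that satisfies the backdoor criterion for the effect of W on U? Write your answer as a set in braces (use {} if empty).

{F}

Variables eligible for adjustment (non-descendants of W, excluding W and U): {A, E, F}.
Backdoor paths from W to U:
  P1: W <- F -> V <- E -> U
  P2: W <- F -> A <- E -> U
  P3: W <- F -> U
The empty set is not sufficient: P3 (W <- F -> U) has no collider blocking it and no conditioned non-collider, so it is open.
Try {F}:
  P1: blocked at fork node F ∈ conditioning set.
  P2: blocked at fork node F ∈ conditioning set.
  P3: blocked at fork node F ∈ conditioning set.
{F} contains no descendant of W and blocks every backdoor path.
No other singleton works — e.g. {E} leaves P3 open — so {F} is the unique smallest valid adjustment set.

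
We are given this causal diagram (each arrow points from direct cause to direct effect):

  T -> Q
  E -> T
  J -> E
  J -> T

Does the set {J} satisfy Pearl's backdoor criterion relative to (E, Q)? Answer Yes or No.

Backdoor paths from E to Q (paths whose first edge points into E):
  P1: E <- J -> T -> Q
Condition 1 (no descendant of E in the set): holds — descendants of E are {Q, T}; none are in {J}.
Condition 2 (every backdoor path blocked by {J}):
  P1: blocked at fork node J ∈ conditioning set.
{J} satisfies the backdoor criterion.

Yes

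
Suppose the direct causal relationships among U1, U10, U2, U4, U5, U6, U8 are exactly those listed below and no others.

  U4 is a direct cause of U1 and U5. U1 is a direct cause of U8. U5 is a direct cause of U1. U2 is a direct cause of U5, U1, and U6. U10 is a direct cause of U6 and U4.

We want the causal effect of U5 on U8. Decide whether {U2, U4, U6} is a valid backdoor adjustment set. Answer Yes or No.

Yes

Backdoor paths from U5 to U8 (paths whose first edge points into U5):
  P1: U5 <- U2 -> U6 <- U10 -> U4 -> U1 -> U8
  P2: U5 <- U2 -> U1 -> U8
  P3: U5 <- U4 <- U10 -> U6 <- U2 -> U1 -> U8
  P4: U5 <- U4 -> U1 -> U8
Condition 1 (no descendant of U5 in the set): holds — descendants of U5 are {U1, U8}; none are in {U2, U4, U6}.
Condition 2 (every backdoor path blocked by {U2, U4, U6}):
  P1: blocked at fork node U2 ∈ conditioning set.
  P2: blocked at fork node U2 ∈ conditioning set.
  P3: blocked at chain node U4 ∈ conditioning set.
  P4: blocked at fork node U4 ∈ conditioning set.
{U2, U4, U6} satisfies the backdoor criterion.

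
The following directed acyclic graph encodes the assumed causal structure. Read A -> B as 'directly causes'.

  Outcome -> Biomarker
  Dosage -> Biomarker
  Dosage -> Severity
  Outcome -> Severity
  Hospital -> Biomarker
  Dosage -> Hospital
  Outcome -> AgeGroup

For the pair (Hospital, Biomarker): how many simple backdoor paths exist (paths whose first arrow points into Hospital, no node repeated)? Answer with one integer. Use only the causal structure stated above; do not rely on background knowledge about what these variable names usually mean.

A backdoor path from Hospital to Biomarker is any simple undirected path whose first edge points into Hospital (i.e. leaves Hospital via a parent).
Parents of Hospital: {Dosage}.
Enumerating:
  P1: Hospital <- Dosage -> Severity <- Outcome -> Biomarker
  P2: Hospital <- Dosage -> Biomarker
That exhausts the simple backdoor paths. Count: 2.

2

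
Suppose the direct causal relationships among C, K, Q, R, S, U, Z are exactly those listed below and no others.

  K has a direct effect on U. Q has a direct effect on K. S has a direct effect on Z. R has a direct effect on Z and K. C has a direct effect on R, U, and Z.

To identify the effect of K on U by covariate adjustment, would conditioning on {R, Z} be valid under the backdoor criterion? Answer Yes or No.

Backdoor paths from K to U (paths whose first edge points into K):
  P1: K <- R <- C -> U
  P2: K <- R -> Z <- C -> U
Condition 1 (no descendant of K in the set): holds — descendants of K are {U}; none are in {R, Z}.
Condition 2 (every backdoor path blocked by {R, Z}):
  P1: blocked at chain node R ∈ conditioning set.
  P2: blocked at fork node R ∈ conditioning set.
{R, Z} satisfies the backdoor criterion.

Yes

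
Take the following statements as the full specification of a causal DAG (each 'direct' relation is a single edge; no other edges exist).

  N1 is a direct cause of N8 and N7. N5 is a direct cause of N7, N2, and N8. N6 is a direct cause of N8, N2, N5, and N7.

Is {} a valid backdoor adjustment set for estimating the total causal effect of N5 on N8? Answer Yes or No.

No

Backdoor paths from N5 to N8 (paths whose first edge points into N5):
  P1: N5 <- N6 -> N8
  P2: N5 <- N6 -> N7 <- N1 -> N8
Condition 1 (no descendant of N5 in the set): holds — descendants of N5 are {N2, N7, N8}; none are in {}.
Condition 2 (every backdoor path blocked by {}):
  P1: open — no interior node is in the conditioning set.
  P2: blocked at collider N7 (neither it nor any descendant is in the conditioning set).
{} does not satisfy the backdoor criterion.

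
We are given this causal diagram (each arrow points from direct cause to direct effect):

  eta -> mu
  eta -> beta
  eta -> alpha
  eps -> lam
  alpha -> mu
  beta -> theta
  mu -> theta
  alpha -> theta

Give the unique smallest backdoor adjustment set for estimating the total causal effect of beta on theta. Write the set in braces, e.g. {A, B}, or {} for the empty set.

{eta}

Variables eligible for adjustment (non-descendants of beta, excluding beta and theta): {alpha, eps, eta, lam, mu}.
Backdoor paths from beta to theta:
  P1: beta <- eta -> alpha -> mu -> theta
  P2: beta <- eta -> alpha -> theta
  P3: beta <- eta -> mu <- alpha -> theta
  P4: beta <- eta -> mu -> theta
The empty set is not sufficient: P1 (beta <- eta -> alpha -> mu -> theta) has no collider blocking it and no conditioned non-collider, so it is open.
Try {eta}:
  P1: blocked at fork node eta ∈ conditioning set.
  P2: blocked at fork node eta ∈ conditioning set.
  P3: blocked at fork node eta ∈ conditioning set.
  P4: blocked at fork node eta ∈ conditioning set.
{eta} contains no descendant of beta and blocks every backdoor path.
No other singleton works — e.g. {eps} leaves P1 open — so {eta} is the unique smallest valid adjustment set.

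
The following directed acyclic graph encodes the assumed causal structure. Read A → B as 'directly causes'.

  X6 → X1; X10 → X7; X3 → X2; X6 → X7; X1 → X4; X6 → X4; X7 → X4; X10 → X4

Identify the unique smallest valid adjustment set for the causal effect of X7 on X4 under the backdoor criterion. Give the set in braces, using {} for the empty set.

{X10, X6}

Variables eligible for adjustment (non-descendants of X7, excluding X7 and X4): {X1, X10, X2, X3, X6}.
Backdoor paths from X7 to X4:
  P1: X7 <- X6 -> X1 -> X4
  P2: X7 <- X6 -> X4
  P3: X7 <- X10 -> X4
The empty set is not sufficient: P1 (X7 <- X6 -> X1 -> X4) has no collider blocking it and no conditioned non-collider, so it is open.
Try {X10, X6}:
  P1: blocked at fork node X6 ∈ conditioning set.
  P2: blocked at fork node X6 ∈ conditioning set.
  P3: blocked at fork node X10 ∈ conditioning set.
{X10, X6} contains no descendant of X7 and blocks every backdoor path.
Every element of {X10, X6} is needed (dropping X10 leaves P3 open; dropping X6 leaves P1 open), so no proper subset is valid.
Among all size-2 subsets of the eligible variables, only {X10, X6} blocks every backdoor path, so it is the unique smallest valid adjustment set.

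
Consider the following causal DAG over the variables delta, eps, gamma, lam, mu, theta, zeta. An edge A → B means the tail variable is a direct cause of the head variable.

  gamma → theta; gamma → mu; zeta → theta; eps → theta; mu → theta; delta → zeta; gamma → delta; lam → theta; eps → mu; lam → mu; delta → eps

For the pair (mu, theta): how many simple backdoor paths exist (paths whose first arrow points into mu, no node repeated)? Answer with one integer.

A backdoor path from mu to theta is any simple undirected path whose first edge points into mu (i.e. leaves mu via a parent).
Parents of mu: {eps, gamma, lam}.
Enumerating:
  P1: mu <- gamma -> delta -> eps -> theta
  P2: mu <- gamma -> delta -> zeta -> theta
  P3: mu <- gamma -> theta
  P4: mu <- eps <- delta <- gamma -> theta
  P5: mu <- eps <- delta -> zeta -> theta
  P6: mu <- eps -> theta
  P7: mu <- lam -> theta
That exhausts the simple backdoor paths. Count: 7.

7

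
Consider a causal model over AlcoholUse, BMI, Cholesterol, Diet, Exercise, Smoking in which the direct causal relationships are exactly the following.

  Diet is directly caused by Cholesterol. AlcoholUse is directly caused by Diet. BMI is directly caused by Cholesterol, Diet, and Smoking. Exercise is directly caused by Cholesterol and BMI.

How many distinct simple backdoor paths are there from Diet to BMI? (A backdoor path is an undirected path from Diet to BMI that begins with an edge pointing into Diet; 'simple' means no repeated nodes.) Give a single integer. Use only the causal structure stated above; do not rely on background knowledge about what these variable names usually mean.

A backdoor path from Diet to BMI is any simple undirected path whose first edge points into Diet (i.e. leaves Diet via a parent).
Parents of Diet: {Cholesterol}.
Enumerating:
  P1: Diet <- Cholesterol -> BMI
  P2: Diet <- Cholesterol -> Exercise <- BMI
That exhausts the simple backdoor paths. Count: 2.

2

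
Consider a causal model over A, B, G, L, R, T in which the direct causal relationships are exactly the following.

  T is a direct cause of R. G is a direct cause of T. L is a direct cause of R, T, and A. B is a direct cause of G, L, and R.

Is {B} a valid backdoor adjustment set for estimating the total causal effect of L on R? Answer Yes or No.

Backdoor paths from L to R (paths whose first edge points into L):
  P1: L <- B -> G -> T -> R
  P2: L <- B -> R
Condition 1 (no descendant of L in the set): holds — descendants of L are {A, R, T}; none are in {B}.
Condition 2 (every backdoor path blocked by {B}):
  P1: blocked at fork node B ∈ conditioning set.
  P2: blocked at fork node B ∈ conditioning set.
{B} satisfies the backdoor criterion.

Yes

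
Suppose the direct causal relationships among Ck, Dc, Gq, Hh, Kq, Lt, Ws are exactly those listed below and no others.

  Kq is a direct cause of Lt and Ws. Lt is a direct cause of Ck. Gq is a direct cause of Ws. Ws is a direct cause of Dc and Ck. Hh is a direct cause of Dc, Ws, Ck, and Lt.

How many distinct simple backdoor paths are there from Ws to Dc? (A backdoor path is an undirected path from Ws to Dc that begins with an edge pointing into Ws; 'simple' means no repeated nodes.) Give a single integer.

A backdoor path from Ws to Dc is any simple undirected path whose first edge points into Ws (i.e. leaves Ws via a parent).
Parents of Ws: {Gq, Hh, Kq}.
Enumerating:
  P1: Ws <- Hh -> Dc
  P2: Ws <- Kq -> Lt <- Hh -> Dc
  P3: Ws <- Kq -> Lt -> Ck <- Hh -> Dc
That exhausts the simple backdoor paths. Count: 3.

3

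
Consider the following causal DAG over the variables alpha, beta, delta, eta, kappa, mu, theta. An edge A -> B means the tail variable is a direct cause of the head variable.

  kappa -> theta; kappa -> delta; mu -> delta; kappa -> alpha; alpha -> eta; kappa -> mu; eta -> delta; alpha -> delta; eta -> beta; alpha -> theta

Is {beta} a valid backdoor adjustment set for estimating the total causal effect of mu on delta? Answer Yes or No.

Backdoor paths from mu to delta (paths whose first edge points into mu):
  P1: mu <- kappa -> alpha -> eta -> delta
  P2: mu <- kappa -> alpha -> delta
  P3: mu <- kappa -> theta <- alpha -> eta -> delta
  P4: mu <- kappa -> theta <- alpha -> delta
  P5: mu <- kappa -> delta
Condition 1 (no descendant of mu in the set): holds — descendants of mu are {delta}; none are in {beta}.
Condition 2 (every backdoor path blocked by {beta}):
  P1: open — no interior node is in the conditioning set.
  P2: open — no interior node is in the conditioning set.
  P3: blocked at collider theta (neither it nor any descendant is in the conditioning set).
  P4: blocked at collider theta (neither it nor any descendant is in the conditioning set).
  P5: open — no interior node is in the conditioning set.
{beta} does not satisfy the backdoor criterion.

No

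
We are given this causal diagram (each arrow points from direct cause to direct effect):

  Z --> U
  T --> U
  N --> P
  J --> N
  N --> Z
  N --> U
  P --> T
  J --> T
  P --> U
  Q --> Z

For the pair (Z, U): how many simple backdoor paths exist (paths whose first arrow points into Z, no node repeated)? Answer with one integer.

A backdoor path from Z to U is any simple undirected path whose first edge points into Z (i.e. leaves Z via a parent).
Parents of Z: {N, Q}.
Enumerating:
  P1: Z <- N <- J -> T <- P -> U
  P2: Z <- N <- J -> T -> U
  P3: Z <- N -> P -> T -> U
  P4: Z <- N -> P -> U
  P5: Z <- N -> U
That exhausts the simple backdoor paths. Count: 5.

5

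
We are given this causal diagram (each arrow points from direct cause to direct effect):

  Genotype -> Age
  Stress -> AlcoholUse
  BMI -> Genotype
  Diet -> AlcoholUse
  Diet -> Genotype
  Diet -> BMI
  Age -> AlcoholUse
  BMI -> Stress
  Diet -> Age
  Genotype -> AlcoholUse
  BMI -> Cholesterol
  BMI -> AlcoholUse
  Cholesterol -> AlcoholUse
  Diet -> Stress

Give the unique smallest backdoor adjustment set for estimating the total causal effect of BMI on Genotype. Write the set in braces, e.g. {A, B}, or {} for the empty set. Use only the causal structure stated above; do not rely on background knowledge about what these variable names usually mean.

{Diet}

Variables eligible for adjustment (non-descendants of BMI, excluding BMI and Genotype): {Diet}.
Backdoor paths from BMI to Genotype:
  P1: BMI <- Diet -> Stress -> AlcoholUse <- Genotype
  P2: BMI <- Diet -> Stress -> AlcoholUse <- Age <- Genotype
  P3: BMI <- Diet -> Genotype
  P4: BMI <- Diet -> Age <- Genotype
  P5: BMI <- Diet -> Age -> AlcoholUse <- Genotype
  P6: BMI <- Diet -> AlcoholUse <- Genotype
  P7: BMI <- Diet -> AlcoholUse <- Age <- Genotype
The empty set is not sufficient: P3 (BMI <- Diet -> Genotype) has no collider blocking it and no conditioned non-collider, so it is open.
Try {Diet}:
  P1: blocked at fork node Diet ∈ conditioning set.
  P2: blocked at fork node Diet ∈ conditioning set.
  P3: blocked at fork node Diet ∈ conditioning set.
  P4: blocked at fork node Diet ∈ conditioning set.
  P5: blocked at fork node Diet ∈ conditioning set.
  P6: blocked at fork node Diet ∈ conditioning set.
  P7: blocked at fork node Diet ∈ conditioning set.
{Diet} contains no descendant of BMI and blocks every backdoor path.
{Diet} is the unique smallest valid adjustment set.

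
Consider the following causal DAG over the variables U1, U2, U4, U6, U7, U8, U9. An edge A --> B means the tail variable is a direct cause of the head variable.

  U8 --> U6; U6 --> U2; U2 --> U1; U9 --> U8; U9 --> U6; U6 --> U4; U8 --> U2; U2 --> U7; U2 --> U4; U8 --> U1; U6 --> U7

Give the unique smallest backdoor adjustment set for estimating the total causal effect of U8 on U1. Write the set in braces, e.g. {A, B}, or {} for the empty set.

{U9}

Variables eligible for adjustment (non-descendants of U8, excluding U8 and U1): {U9}.
Backdoor paths from U8 to U1:
  P1: U8 <- U9 -> U6 -> U2 -> U1
  P2: U8 <- U9 -> U6 -> U7 <- U2 -> U1
  P3: U8 <- U9 -> U6 -> U4 <- U2 -> U1
The empty set is not sufficient: P1 (U8 <- U9 -> U6 -> U2 -> U1) has no collider blocking it and no conditioned non-collider, so it is open.
Try {U9}:
  P1: blocked at fork node U9 ∈ conditioning set.
  P2: blocked at fork node U9 ∈ conditioning set.
  P3: blocked at fork node U9 ∈ conditioning set.
{U9} contains no descendant of U8 and blocks every backdoor path.
{U9} is the unique smallest valid adjustment set.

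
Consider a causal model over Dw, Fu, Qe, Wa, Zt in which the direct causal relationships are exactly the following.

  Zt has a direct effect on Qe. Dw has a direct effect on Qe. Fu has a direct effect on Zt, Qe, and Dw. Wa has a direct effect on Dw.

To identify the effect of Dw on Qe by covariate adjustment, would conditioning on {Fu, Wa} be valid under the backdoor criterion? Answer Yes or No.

Yes

Backdoor paths from Dw to Qe (paths whose first edge points into Dw):
  P1: Dw <- Fu -> Zt -> Qe
  P2: Dw <- Fu -> Qe
Condition 1 (no descendant of Dw in the set): holds — descendants of Dw are {Qe}; none are in {Fu, Wa}.
Condition 2 (every backdoor path blocked by {Fu, Wa}):
  P1: blocked at fork node Fu ∈ conditioning set.
  P2: blocked at fork node Fu ∈ conditioning set.
{Fu, Wa} satisfies the backdoor criterion.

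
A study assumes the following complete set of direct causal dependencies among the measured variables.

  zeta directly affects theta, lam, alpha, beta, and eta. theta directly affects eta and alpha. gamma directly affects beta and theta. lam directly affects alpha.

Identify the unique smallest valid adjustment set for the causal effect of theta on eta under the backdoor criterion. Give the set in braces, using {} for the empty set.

Variables eligible for adjustment (non-descendants of theta, excluding theta and eta): {beta, gamma, lam, zeta}.
Backdoor paths from theta to eta:
  P1: theta <- gamma -> beta <- zeta -> eta
  P2: theta <- zeta -> eta
The empty set is not sufficient: P2 (theta <- zeta -> eta) has no collider blocking it and no conditioned non-collider, so it is open.
Try {zeta}:
  P1: blocked at collider beta (neither it nor any descendant is in the conditioning set).
  P2: blocked at fork node zeta ∈ conditioning set.
{zeta} contains no descendant of theta and blocks every backdoor path.
No other singleton works — e.g. {gamma} leaves P2 open — so {zeta} is the unique smallest valid adjustment set.

{zeta}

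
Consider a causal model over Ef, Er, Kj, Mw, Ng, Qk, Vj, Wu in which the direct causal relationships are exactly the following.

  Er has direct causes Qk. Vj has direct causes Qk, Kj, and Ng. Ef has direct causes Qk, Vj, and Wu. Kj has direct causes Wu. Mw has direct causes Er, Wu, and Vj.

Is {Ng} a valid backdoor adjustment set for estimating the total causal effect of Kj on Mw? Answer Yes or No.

Backdoor paths from Kj to Mw (paths whose first edge points into Kj):
  P1: Kj <- Wu -> Ef <- Qk -> Vj -> Mw
  P2: Kj <- Wu -> Ef <- Qk -> Er -> Mw
  P3: Kj <- Wu -> Ef <- Vj <- Qk -> Er -> Mw
  P4: Kj <- Wu -> Ef <- Vj -> Mw
  P5: Kj <- Wu -> Mw
Condition 1 (no descendant of Kj in the set): holds — descendants of Kj are {Ef, Mw, Vj}; none are in {Ng}.
Condition 2 (every backdoor path blocked by {Ng}):
  P1: blocked at collider Ef (neither it nor any descendant is in the conditioning set).
  P2: blocked at collider Ef (neither it nor any descendant is in the conditioning set).
  P3: blocked at collider Ef (neither it nor any descendant is in the conditioning set).
  P4: blocked at collider Ef (neither it nor any descendant is in the conditioning set).
  P5: open — no interior node is in the conditioning set.
{Ng} does not satisfy the backdoor criterion.

No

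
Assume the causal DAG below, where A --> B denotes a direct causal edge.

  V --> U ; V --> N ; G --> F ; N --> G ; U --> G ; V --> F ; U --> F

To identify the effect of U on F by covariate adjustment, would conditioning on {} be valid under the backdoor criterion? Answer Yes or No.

Backdoor paths from U to F (paths whose first edge points into U):
  P1: U <- V -> N -> G -> F
  P2: U <- V -> F
Condition 1 (no descendant of U in the set): holds — descendants of U are {F, G}; none are in {}.
Condition 2 (every backdoor path blocked by {}):
  P1: open — no interior node is in the conditioning set.
  P2: open — no interior node is in the conditioning set.
{} does not satisfy the backdoor criterion.

No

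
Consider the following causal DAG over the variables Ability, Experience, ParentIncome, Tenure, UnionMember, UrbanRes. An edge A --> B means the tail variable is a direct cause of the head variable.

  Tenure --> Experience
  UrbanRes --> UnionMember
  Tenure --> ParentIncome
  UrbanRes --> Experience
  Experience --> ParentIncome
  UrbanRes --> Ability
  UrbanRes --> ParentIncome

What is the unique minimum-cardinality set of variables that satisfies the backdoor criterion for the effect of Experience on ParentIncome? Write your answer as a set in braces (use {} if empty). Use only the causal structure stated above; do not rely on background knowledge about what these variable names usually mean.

Variables eligible for adjustment (non-descendants of Experience, excluding Experience and ParentIncome): {Ability, Tenure, UnionMember, UrbanRes}.
Backdoor paths from Experience to ParentIncome:
  P1: Experience <- UrbanRes -> ParentIncome
  P2: Experience <- Tenure -> ParentIncome
The empty set is not sufficient: P1 (Experience <- UrbanRes -> ParentIncome) has no collider blocking it and no conditioned non-collider, so it is open.
Try {Tenure, UrbanRes}:
  P1: blocked at fork node UrbanRes ∈ conditioning set.
  P2: blocked at fork node Tenure ∈ conditioning set.
{Tenure, UrbanRes} contains no descendant of Experience and blocks every backdoor path.
Every element of {Tenure, UrbanRes} is needed (dropping Tenure leaves P2 open; dropping UrbanRes leaves P1 open), so no proper subset is valid.
Among all size-2 subsets of the eligible variables, only {Tenure, UrbanRes} blocks every backdoor path, so it is the unique smallest valid adjustment set.

{Tenure, UrbanRes}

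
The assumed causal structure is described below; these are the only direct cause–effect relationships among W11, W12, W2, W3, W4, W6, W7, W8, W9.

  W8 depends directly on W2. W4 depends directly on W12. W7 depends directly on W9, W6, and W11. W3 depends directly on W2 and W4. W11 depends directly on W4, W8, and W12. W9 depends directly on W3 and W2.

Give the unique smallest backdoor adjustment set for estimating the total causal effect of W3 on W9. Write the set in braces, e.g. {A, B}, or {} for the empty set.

Variables eligible for adjustment (non-descendants of W3, excluding W3 and W9): {W11, W12, W2, W4, W6, W8}.
Backdoor paths from W3 to W9:
  P1: W3 <- W2 -> W8 -> W11 -> W7 <- W9
  P2: W3 <- W2 -> W9
  P3: W3 <- W4 <- W12 -> W11 <- W8 <- W2 -> W9
  P4: W3 <- W4 <- W12 -> W11 -> W7 <- W9
  P5: W3 <- W4 -> W11 <- W8 <- W2 -> W9
  P6: W3 <- W4 -> W11 -> W7 <- W9
The empty set is not sufficient: P2 (W3 <- W2 -> W9) has no collider blocking it and no conditioned non-collider, so it is open.
Try {W2}:
  P1: blocked at fork node W2 ∈ conditioning set.
  P2: blocked at fork node W2 ∈ conditioning set.
  P3: blocked at collider W11 (neither it nor any descendant is in the conditioning set).
  P4: blocked at collider W7 (neither it nor any descendant is in the conditioning set).
  P5: blocked at collider W11 (neither it nor any descendant is in the conditioning set).
  P6: blocked at collider W7 (neither it nor any descendant is in the conditioning set).
{W2} contains no descendant of W3 and blocks every backdoor path.
No other singleton works — e.g. {W12} leaves P2 open — so {W2} is the unique smallest valid adjustment set.

{W2}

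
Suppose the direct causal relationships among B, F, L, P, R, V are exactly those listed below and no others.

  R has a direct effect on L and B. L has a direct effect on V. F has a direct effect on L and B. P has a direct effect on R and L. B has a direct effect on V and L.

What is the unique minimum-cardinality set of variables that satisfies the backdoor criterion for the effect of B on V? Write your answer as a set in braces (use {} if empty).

{F, R}

Variables eligible for adjustment (non-descendants of B, excluding B and V): {F, P, R}.
Backdoor paths from B to V:
  P1: B <- R <- P -> L -> V
  P2: B <- R -> L -> V
  P3: B <- F -> L -> V
The empty set is not sufficient: P1 (B <- R <- P -> L -> V) has no collider blocking it and no conditioned non-collider, so it is open.
Try {F, R}:
  P1: blocked at chain node R ∈ conditioning set.
  P2: blocked at fork node R ∈ conditioning set.
  P3: blocked at fork node F ∈ conditioning set.
{F, R} contains no descendant of B and blocks every backdoor path.
Every element of {F, R} is needed (dropping F leaves P3 open; dropping R leaves P1 open), so no proper subset is valid.
Among all size-2 subsets of the eligible variables, only {F, R} blocks every backdoor path, so it is the unique smallest valid adjustment set.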